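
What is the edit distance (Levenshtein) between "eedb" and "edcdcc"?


Computing edit distance: "eedb" -> "edcdcc"
DP table:
           e    d    c    d    c    c
      0    1    2    3    4    5    6
  e   1    0    1    2    3    4    5
  e   2    1    1    2    3    4    5
  d   3    2    1    2    2    3    4
  b   4    3    2    2    3    3    4
Edit distance = dp[4][6] = 4

4


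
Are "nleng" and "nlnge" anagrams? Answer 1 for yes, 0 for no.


Strings: "nleng", "nlnge"
Sorted first:  eglnn
Sorted second: eglnn
Sorted forms match => anagrams

1


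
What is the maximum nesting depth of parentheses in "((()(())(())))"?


Input: "((()(())(())))"
Tracking depth:
  Position 0 '(': depth becomes 1
  Position 1 '(': depth becomes 2
  Position 2 '(': depth becomes 3
  Position 3 ')': depth becomes 2
  Position 4 '(': depth becomes 3
  Position 5 '(': depth becomes 4
  Position 6 ')': depth becomes 3
  Position 7 ')': depth becomes 2
  Position 8 '(': depth becomes 3
  Position 9 '(': depth becomes 4
  Position 10 ')': depth becomes 3
  Position 11 ')': depth becomes 2
  Position 12 ')': depth becomes 1
  Position 13 ')': depth becomes 0
Maximum depth reached: 4

4


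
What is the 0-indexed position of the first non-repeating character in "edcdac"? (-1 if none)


Input: edcdac
Character frequencies:
  'a': 1
  'c': 2
  'd': 2
  'e': 1
Scanning left to right for freq == 1:
  Position 0 ('e'): unique! => answer = 0

0


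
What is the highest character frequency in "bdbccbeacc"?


Input: bdbccbeacc
Character counts:
  'a': 1
  'b': 3
  'c': 4
  'd': 1
  'e': 1
Maximum frequency: 4

4


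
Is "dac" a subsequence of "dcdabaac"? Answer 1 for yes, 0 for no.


Check if "dac" is a subsequence of "dcdabaac"
Greedy scan:
  Position 0 ('d'): matches sub[0] = 'd'
  Position 1 ('c'): no match needed
  Position 2 ('d'): no match needed
  Position 3 ('a'): matches sub[1] = 'a'
  Position 4 ('b'): no match needed
  Position 5 ('a'): no match needed
  Position 6 ('a'): no match needed
  Position 7 ('c'): matches sub[2] = 'c'
All 3 characters matched => is a subsequence

1


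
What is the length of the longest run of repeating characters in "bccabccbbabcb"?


Input: "bccabccbbabcb"
Scanning for longest run:
  Position 1 ('c'): new char, reset run to 1
  Position 2 ('c'): continues run of 'c', length=2
  Position 3 ('a'): new char, reset run to 1
  Position 4 ('b'): new char, reset run to 1
  Position 5 ('c'): new char, reset run to 1
  Position 6 ('c'): continues run of 'c', length=2
  Position 7 ('b'): new char, reset run to 1
  Position 8 ('b'): continues run of 'b', length=2
  Position 9 ('a'): new char, reset run to 1
  Position 10 ('b'): new char, reset run to 1
  Position 11 ('c'): new char, reset run to 1
  Position 12 ('b'): new char, reset run to 1
Longest run: 'c' with length 2

2


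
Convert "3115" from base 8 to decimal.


Input: "3115" in base 8
Positional expansion:
  Digit '3' (value 3) x 8^3 = 1536
  Digit '1' (value 1) x 8^2 = 64
  Digit '1' (value 1) x 8^1 = 8
  Digit '5' (value 5) x 8^0 = 5
Sum = 1613

1613


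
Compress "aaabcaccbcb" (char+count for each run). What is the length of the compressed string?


Input: aaabcaccbcb
Runs:
  'a' x 3 => "a3"
  'b' x 1 => "b1"
  'c' x 1 => "c1"
  'a' x 1 => "a1"
  'c' x 2 => "c2"
  'b' x 1 => "b1"
  'c' x 1 => "c1"
  'b' x 1 => "b1"
Compressed: "a3b1c1a1c2b1c1b1"
Compressed length: 16

16


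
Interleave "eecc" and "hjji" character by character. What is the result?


Interleaving "eecc" and "hjji":
  Position 0: 'e' from first, 'h' from second => "eh"
  Position 1: 'e' from first, 'j' from second => "ej"
  Position 2: 'c' from first, 'j' from second => "cj"
  Position 3: 'c' from first, 'i' from second => "ci"
Result: ehejcjci

ehejcjci


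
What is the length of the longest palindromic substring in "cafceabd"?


Input: "cafceabd"
Checking substrings for palindromes:
  No multi-char palindromic substrings found
Longest palindromic substring: "c" with length 1

1


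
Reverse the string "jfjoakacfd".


Input: jfjoakacfd
Reading characters right to left:
  Position 9: 'd'
  Position 8: 'f'
  Position 7: 'c'
  Position 6: 'a'
  Position 5: 'k'
  Position 4: 'a'
  Position 3: 'o'
  Position 2: 'j'
  Position 1: 'f'
  Position 0: 'j'
Reversed: dfcakaojfj

dfcakaojfj


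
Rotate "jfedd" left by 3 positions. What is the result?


Input: "jfedd", rotate left by 3
First 3 characters: "jfe"
Remaining characters: "dd"
Concatenate remaining + first: "dd" + "jfe" = "ddjfe"

ddjfe


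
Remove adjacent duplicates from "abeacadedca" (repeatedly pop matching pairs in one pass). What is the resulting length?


Input: abeacadedca
Stack-based adjacent duplicate removal:
  Read 'a': push. Stack: a
  Read 'b': push. Stack: ab
  Read 'e': push. Stack: abe
  Read 'a': push. Stack: abea
  Read 'c': push. Stack: abeac
  Read 'a': push. Stack: abeaca
  Read 'd': push. Stack: abeacad
  Read 'e': push. Stack: abeacade
  Read 'd': push. Stack: abeacaded
  Read 'c': push. Stack: abeacadedc
  Read 'a': push. Stack: abeacadedca
Final stack: "abeacadedca" (length 11)

11


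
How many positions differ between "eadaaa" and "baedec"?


Comparing "eadaaa" and "baedec" position by position:
  Position 0: 'e' vs 'b' => DIFFER
  Position 1: 'a' vs 'a' => same
  Position 2: 'd' vs 'e' => DIFFER
  Position 3: 'a' vs 'd' => DIFFER
  Position 4: 'a' vs 'e' => DIFFER
  Position 5: 'a' vs 'c' => DIFFER
Positions that differ: 5

5


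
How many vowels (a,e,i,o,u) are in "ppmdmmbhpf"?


Input: ppmdmmbhpf
Checking each character:
  'p' at position 0: consonant
  'p' at position 1: consonant
  'm' at position 2: consonant
  'd' at position 3: consonant
  'm' at position 4: consonant
  'm' at position 5: consonant
  'b' at position 6: consonant
  'h' at position 7: consonant
  'p' at position 8: consonant
  'f' at position 9: consonant
Total vowels: 0

0


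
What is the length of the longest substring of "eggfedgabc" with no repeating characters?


Input: "eggfedgabc"
Sliding window (track last position of each char):
  Position 0 ('e'): window [0,0] length 1 -- new best
  Position 1 ('g'): window [0,1] length 2 -- new best
  Position 2 ('g'): repeat (last at 1), move window start to 2
  Position 2 ('g'): window [2,2] length 1
  Position 3 ('f'): window [2,3] length 2
  Position 4 ('e'): window [2,4] length 3 -- new best
  Position 5 ('d'): window [2,5] length 4 -- new best
  Position 6 ('g'): repeat (last at 2), move window start to 3
  Position 6 ('g'): window [3,6] length 4
  Position 7 ('a'): window [3,7] length 5 -- new best
  Position 8 ('b'): window [3,8] length 6 -- new best
  Position 9 ('c'): window [3,9] length 7 -- new best
Longest substring with no repeats: "fedgabc" with length 7

7


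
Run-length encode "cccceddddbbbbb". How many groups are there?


Input: cccceddddbbbbb
Scanning for consecutive runs:
  Group 1: 'c' x 4 (positions 0-3)
  Group 2: 'e' x 1 (positions 4-4)
  Group 3: 'd' x 4 (positions 5-8)
  Group 4: 'b' x 5 (positions 9-13)
Total groups: 4

4


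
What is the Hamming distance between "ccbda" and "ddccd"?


Comparing "ccbda" and "ddccd" position by position:
  Position 0: 'c' vs 'd' => differ
  Position 1: 'c' vs 'd' => differ
  Position 2: 'b' vs 'c' => differ
  Position 3: 'd' vs 'c' => differ
  Position 4: 'a' vs 'd' => differ
Total differences (Hamming distance): 5

5


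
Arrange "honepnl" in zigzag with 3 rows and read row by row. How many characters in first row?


Zigzag "honepnl" into 3 rows:
Placing characters:
  'h' => row 0
  'o' => row 1
  'n' => row 2
  'e' => row 1
  'p' => row 0
  'n' => row 1
  'l' => row 2
Rows:
  Row 0: "hp"
  Row 1: "oen"
  Row 2: "nl"
First row length: 2

2


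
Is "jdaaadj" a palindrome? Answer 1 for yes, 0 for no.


Input: jdaaadj
Reversed: jdaaadj
  Compare pos 0 ('j') with pos 6 ('j'): match
  Compare pos 1 ('d') with pos 5 ('d'): match
  Compare pos 2 ('a') with pos 4 ('a'): match
Result: palindrome

1


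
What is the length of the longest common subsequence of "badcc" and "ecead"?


LCS of "badcc" and "ecead"
DP table:
           e    c    e    a    d
      0    0    0    0    0    0
  b   0    0    0    0    0    0
  a   0    0    0    0    1    1
  d   0    0    0    0    1    2
  c   0    0    1    1    1    2
  c   0    0    1    1    1    2
LCS length = dp[5][5] = 2

2


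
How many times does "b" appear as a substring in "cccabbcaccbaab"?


Searching for "b" in "cccabbcaccbaab"
Scanning each position:
  Position 0: "c" => no
  Position 1: "c" => no
  Position 2: "c" => no
  Position 3: "a" => no
  Position 4: "b" => MATCH
  Position 5: "b" => MATCH
  Position 6: "c" => no
  Position 7: "a" => no
  Position 8: "c" => no
  Position 9: "c" => no
  Position 10: "b" => MATCH
  Position 11: "a" => no
  Position 12: "a" => no
  Position 13: "b" => MATCH
Total occurrences: 4

4


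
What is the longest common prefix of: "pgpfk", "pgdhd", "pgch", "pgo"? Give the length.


Words: pgpfk, pgdhd, pgch, pgo
  Position 0: all 'p' => match
  Position 1: all 'g' => match
  Position 2: ('p', 'd', 'c', 'o') => mismatch, stop
LCP = "pg" (length 2)

2


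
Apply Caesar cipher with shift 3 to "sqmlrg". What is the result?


Caesar cipher: shift "sqmlrg" by 3
  's' (pos 18) + 3 = pos 21 = 'v'
  'q' (pos 16) + 3 = pos 19 = 't'
  'm' (pos 12) + 3 = pos 15 = 'p'
  'l' (pos 11) + 3 = pos 14 = 'o'
  'r' (pos 17) + 3 = pos 20 = 'u'
  'g' (pos 6) + 3 = pos 9 = 'j'
Result: vtpouj

vtpouj


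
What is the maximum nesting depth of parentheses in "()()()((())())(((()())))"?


Input: "()()()((())())(((()())))"
Tracking depth:
  Position 0 '(': depth becomes 1
  Position 1 ')': depth becomes 0
  Position 2 '(': depth becomes 1
  Position 3 ')': depth becomes 0
  Position 4 '(': depth becomes 1
  Position 5 ')': depth becomes 0
  Position 6 '(': depth becomes 1
  Position 7 '(': depth becomes 2
  Position 8 '(': depth becomes 3
  Position 9 ')': depth becomes 2
  Position 10 ')': depth becomes 1
  Position 11 '(': depth becomes 2
  Position 12 ')': depth becomes 1
  Position 13 ')': depth becomes 0
  Position 14 '(': depth becomes 1
  Position 15 '(': depth becomes 2
  Position 16 '(': depth becomes 3
  Position 17 '(': depth becomes 4
  Position 18 ')': depth becomes 3
  Position 19 '(': depth becomes 4
  Position 20 ')': depth becomes 3
  Position 21 ')': depth becomes 2
  Position 22 ')': depth becomes 1
  Position 23 ')': depth becomes 0
Maximum depth reached: 4

4


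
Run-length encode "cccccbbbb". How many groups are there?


Input: cccccbbbb
Scanning for consecutive runs:
  Group 1: 'c' x 5 (positions 0-4)
  Group 2: 'b' x 4 (positions 5-8)
Total groups: 2

2


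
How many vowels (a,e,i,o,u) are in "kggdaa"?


Input: kggdaa
Checking each character:
  'k' at position 0: consonant
  'g' at position 1: consonant
  'g' at position 2: consonant
  'd' at position 3: consonant
  'a' at position 4: vowel (running total: 1)
  'a' at position 5: vowel (running total: 2)
Total vowels: 2

2


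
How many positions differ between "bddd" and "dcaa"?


Comparing "bddd" and "dcaa" position by position:
  Position 0: 'b' vs 'd' => DIFFER
  Position 1: 'd' vs 'c' => DIFFER
  Position 2: 'd' vs 'a' => DIFFER
  Position 3: 'd' vs 'a' => DIFFER
Positions that differ: 4

4


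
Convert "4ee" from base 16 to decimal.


Input: "4ee" in base 16
Positional expansion:
  Digit '4' (value 4) x 16^2 = 1024
  Digit 'e' (value 14) x 16^1 = 224
  Digit 'e' (value 14) x 16^0 = 14
Sum = 1262

1262


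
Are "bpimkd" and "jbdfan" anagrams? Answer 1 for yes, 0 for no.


Strings: "bpimkd", "jbdfan"
Sorted first:  bdikmp
Sorted second: abdfjn
Differ at position 0: 'b' vs 'a' => not anagrams

0


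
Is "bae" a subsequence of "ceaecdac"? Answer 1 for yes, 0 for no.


Check if "bae" is a subsequence of "ceaecdac"
Greedy scan:
  Position 0 ('c'): no match needed
  Position 1 ('e'): no match needed
  Position 2 ('a'): no match needed
  Position 3 ('e'): no match needed
  Position 4 ('c'): no match needed
  Position 5 ('d'): no match needed
  Position 6 ('a'): no match needed
  Position 7 ('c'): no match needed
Only matched 0/3 characters => not a subsequence

0


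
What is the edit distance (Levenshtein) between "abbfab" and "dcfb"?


Computing edit distance: "abbfab" -> "dcfb"
DP table:
           d    c    f    b
      0    1    2    3    4
  a   1    1    2    3    4
  b   2    2    2    3    3
  b   3    3    3    3    3
  f   4    4    4    3    4
  a   5    5    5    4    4
  b   6    6    6    5    4
Edit distance = dp[6][4] = 4

4


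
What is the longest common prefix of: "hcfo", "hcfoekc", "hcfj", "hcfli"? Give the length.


Words: hcfo, hcfoekc, hcfj, hcfli
  Position 0: all 'h' => match
  Position 1: all 'c' => match
  Position 2: all 'f' => match
  Position 3: ('o', 'o', 'j', 'l') => mismatch, stop
LCP = "hcf" (length 3)

3


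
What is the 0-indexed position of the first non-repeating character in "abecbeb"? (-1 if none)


Input: abecbeb
Character frequencies:
  'a': 1
  'b': 3
  'c': 1
  'e': 2
Scanning left to right for freq == 1:
  Position 0 ('a'): unique! => answer = 0

0


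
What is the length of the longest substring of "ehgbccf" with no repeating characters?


Input: "ehgbccf"
Sliding window (track last position of each char):
  Position 0 ('e'): window [0,0] length 1 -- new best
  Position 1 ('h'): window [0,1] length 2 -- new best
  Position 2 ('g'): window [0,2] length 3 -- new best
  Position 3 ('b'): window [0,3] length 4 -- new best
  Position 4 ('c'): window [0,4] length 5 -- new best
  Position 5 ('c'): repeat (last at 4), move window start to 5
  Position 5 ('c'): window [5,5] length 1
  Position 6 ('f'): window [5,6] length 2
Longest substring with no repeats: "ehgbc" with length 5

5


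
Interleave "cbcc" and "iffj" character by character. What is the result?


Interleaving "cbcc" and "iffj":
  Position 0: 'c' from first, 'i' from second => "ci"
  Position 1: 'b' from first, 'f' from second => "bf"
  Position 2: 'c' from first, 'f' from second => "cf"
  Position 3: 'c' from first, 'j' from second => "cj"
Result: cibfcfcj

cibfcfcj


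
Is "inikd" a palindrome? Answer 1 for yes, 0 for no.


Input: inikd
Reversed: dkini
  Compare pos 0 ('i') with pos 4 ('d'): MISMATCH
  Compare pos 1 ('n') with pos 3 ('k'): MISMATCH
Result: not a palindrome

0


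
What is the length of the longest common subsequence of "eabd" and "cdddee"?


LCS of "eabd" and "cdddee"
DP table:
           c    d    d    d    e    e
      0    0    0    0    0    0    0
  e   0    0    0    0    0    1    1
  a   0    0    0    0    0    1    1
  b   0    0    0    0    0    1    1
  d   0    0    1    1    1    1    1
LCS length = dp[4][6] = 1

1


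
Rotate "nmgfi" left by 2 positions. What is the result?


Input: "nmgfi", rotate left by 2
First 2 characters: "nm"
Remaining characters: "gfi"
Concatenate remaining + first: "gfi" + "nm" = "gfinm"

gfinm


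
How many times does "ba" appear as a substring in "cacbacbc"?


Searching for "ba" in "cacbacbc"
Scanning each position:
  Position 0: "ca" => no
  Position 1: "ac" => no
  Position 2: "cb" => no
  Position 3: "ba" => MATCH
  Position 4: "ac" => no
  Position 5: "cb" => no
  Position 6: "bc" => no
Total occurrences: 1

1


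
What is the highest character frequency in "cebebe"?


Input: cebebe
Character counts:
  'b': 2
  'c': 1
  'e': 3
Maximum frequency: 3

3


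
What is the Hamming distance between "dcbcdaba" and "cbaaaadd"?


Comparing "dcbcdaba" and "cbaaaadd" position by position:
  Position 0: 'd' vs 'c' => differ
  Position 1: 'c' vs 'b' => differ
  Position 2: 'b' vs 'a' => differ
  Position 3: 'c' vs 'a' => differ
  Position 4: 'd' vs 'a' => differ
  Position 5: 'a' vs 'a' => same
  Position 6: 'b' vs 'd' => differ
  Position 7: 'a' vs 'd' => differ
Total differences (Hamming distance): 7

7


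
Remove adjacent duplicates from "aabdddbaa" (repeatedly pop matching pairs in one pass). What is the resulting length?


Input: aabdddbaa
Stack-based adjacent duplicate removal:
  Read 'a': push. Stack: a
  Read 'a': matches stack top 'a' => pop. Stack: (empty)
  Read 'b': push. Stack: b
  Read 'd': push. Stack: bd
  Read 'd': matches stack top 'd' => pop. Stack: b
  Read 'd': push. Stack: bd
  Read 'b': push. Stack: bdb
  Read 'a': push. Stack: bdba
  Read 'a': matches stack top 'a' => pop. Stack: bdb
Final stack: "bdb" (length 3)

3


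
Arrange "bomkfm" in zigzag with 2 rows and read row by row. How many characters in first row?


Zigzag "bomkfm" into 2 rows:
Placing characters:
  'b' => row 0
  'o' => row 1
  'm' => row 0
  'k' => row 1
  'f' => row 0
  'm' => row 1
Rows:
  Row 0: "bmf"
  Row 1: "okm"
First row length: 3

3


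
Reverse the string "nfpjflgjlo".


Input: nfpjflgjlo
Reading characters right to left:
  Position 9: 'o'
  Position 8: 'l'
  Position 7: 'j'
  Position 6: 'g'
  Position 5: 'l'
  Position 4: 'f'
  Position 3: 'j'
  Position 2: 'p'
  Position 1: 'f'
  Position 0: 'n'
Reversed: oljglfjpfn

oljglfjpfn


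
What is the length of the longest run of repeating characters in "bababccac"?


Input: "bababccac"
Scanning for longest run:
  Position 1 ('a'): new char, reset run to 1
  Position 2 ('b'): new char, reset run to 1
  Position 3 ('a'): new char, reset run to 1
  Position 4 ('b'): new char, reset run to 1
  Position 5 ('c'): new char, reset run to 1
  Position 6 ('c'): continues run of 'c', length=2
  Position 7 ('a'): new char, reset run to 1
  Position 8 ('c'): new char, reset run to 1
Longest run: 'c' with length 2

2


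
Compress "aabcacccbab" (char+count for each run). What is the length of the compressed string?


Input: aabcacccbab
Runs:
  'a' x 2 => "a2"
  'b' x 1 => "b1"
  'c' x 1 => "c1"
  'a' x 1 => "a1"
  'c' x 3 => "c3"
  'b' x 1 => "b1"
  'a' x 1 => "a1"
  'b' x 1 => "b1"
Compressed: "a2b1c1a1c3b1a1b1"
Compressed length: 16

16


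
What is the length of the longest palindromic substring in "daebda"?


Input: "daebda"
Checking substrings for palindromes:
  No multi-char palindromic substrings found
Longest palindromic substring: "d" with length 1

1


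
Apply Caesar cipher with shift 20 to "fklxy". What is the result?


Caesar cipher: shift "fklxy" by 20
  'f' (pos 5) + 20 = pos 25 = 'z'
  'k' (pos 10) + 20 = pos 4 = 'e'
  'l' (pos 11) + 20 = pos 5 = 'f'
  'x' (pos 23) + 20 = pos 17 = 'r'
  'y' (pos 24) + 20 = pos 18 = 's'
Result: zefrs

zefrs


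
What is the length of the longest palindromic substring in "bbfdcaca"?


Input: "bbfdcaca"
Checking substrings for palindromes:
  [4:7] "cac" (len 3) => palindrome
  [5:8] "aca" (len 3) => palindrome
  [0:2] "bb" (len 2) => palindrome
Longest palindromic substring: "cac" with length 3

3


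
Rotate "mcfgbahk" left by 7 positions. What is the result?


Input: "mcfgbahk", rotate left by 7
First 7 characters: "mcfgbah"
Remaining characters: "k"
Concatenate remaining + first: "k" + "mcfgbah" = "kmcfgbah"

kmcfgbah


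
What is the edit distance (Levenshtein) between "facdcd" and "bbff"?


Computing edit distance: "facdcd" -> "bbff"
DP table:
           b    b    f    f
      0    1    2    3    4
  f   1    1    2    2    3
  a   2    2    2    3    3
  c   3    3    3    3    4
  d   4    4    4    4    4
  c   5    5    5    5    5
  d   6    6    6    6    6
Edit distance = dp[6][4] = 6

6


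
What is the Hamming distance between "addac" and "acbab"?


Comparing "addac" and "acbab" position by position:
  Position 0: 'a' vs 'a' => same
  Position 1: 'd' vs 'c' => differ
  Position 2: 'd' vs 'b' => differ
  Position 3: 'a' vs 'a' => same
  Position 4: 'c' vs 'b' => differ
Total differences (Hamming distance): 3

3


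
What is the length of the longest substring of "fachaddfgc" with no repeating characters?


Input: "fachaddfgc"
Sliding window (track last position of each char):
  Position 0 ('f'): window [0,0] length 1 -- new best
  Position 1 ('a'): window [0,1] length 2 -- new best
  Position 2 ('c'): window [0,2] length 3 -- new best
  Position 3 ('h'): window [0,3] length 4 -- new best
  Position 4 ('a'): repeat (last at 1), move window start to 2
  Position 4 ('a'): window [2,4] length 3
  Position 5 ('d'): window [2,5] length 4
  Position 6 ('d'): repeat (last at 5), move window start to 6
  Position 6 ('d'): window [6,6] length 1
  Position 7 ('f'): window [6,7] length 2
  Position 8 ('g'): window [6,8] length 3
  Position 9 ('c'): window [6,9] length 4
Longest substring with no repeats: "fach" with length 4

4


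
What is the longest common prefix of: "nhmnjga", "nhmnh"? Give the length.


Words: nhmnjga, nhmnh
  Position 0: all 'n' => match
  Position 1: all 'h' => match
  Position 2: all 'm' => match
  Position 3: all 'n' => match
  Position 4: ('j', 'h') => mismatch, stop
LCP = "nhmn" (length 4)

4


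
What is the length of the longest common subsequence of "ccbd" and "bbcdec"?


LCS of "ccbd" and "bbcdec"
DP table:
           b    b    c    d    e    c
      0    0    0    0    0    0    0
  c   0    0    0    1    1    1    1
  c   0    0    0    1    1    1    2
  b   0    1    1    1    1    1    2
  d   0    1    1    1    2    2    2
LCS length = dp[4][6] = 2

2


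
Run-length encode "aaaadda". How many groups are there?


Input: aaaadda
Scanning for consecutive runs:
  Group 1: 'a' x 4 (positions 0-3)
  Group 2: 'd' x 2 (positions 4-5)
  Group 3: 'a' x 1 (positions 6-6)
Total groups: 3

3


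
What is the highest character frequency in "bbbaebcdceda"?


Input: bbbaebcdceda
Character counts:
  'a': 2
  'b': 4
  'c': 2
  'd': 2
  'e': 2
Maximum frequency: 4

4


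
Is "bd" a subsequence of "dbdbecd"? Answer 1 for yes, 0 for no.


Check if "bd" is a subsequence of "dbdbecd"
Greedy scan:
  Position 0 ('d'): no match needed
  Position 1 ('b'): matches sub[0] = 'b'
  Position 2 ('d'): matches sub[1] = 'd'
  Position 3 ('b'): no match needed
  Position 4 ('e'): no match needed
  Position 5 ('c'): no match needed
  Position 6 ('d'): no match needed
All 2 characters matched => is a subsequence

1


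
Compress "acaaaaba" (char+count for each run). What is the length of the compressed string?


Input: acaaaaba
Runs:
  'a' x 1 => "a1"
  'c' x 1 => "c1"
  'a' x 4 => "a4"
  'b' x 1 => "b1"
  'a' x 1 => "a1"
Compressed: "a1c1a4b1a1"
Compressed length: 10

10


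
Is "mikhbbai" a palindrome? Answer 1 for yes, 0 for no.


Input: mikhbbai
Reversed: iabbhkim
  Compare pos 0 ('m') with pos 7 ('i'): MISMATCH
  Compare pos 1 ('i') with pos 6 ('a'): MISMATCH
  Compare pos 2 ('k') with pos 5 ('b'): MISMATCH
  Compare pos 3 ('h') with pos 4 ('b'): MISMATCH
Result: not a palindrome

0


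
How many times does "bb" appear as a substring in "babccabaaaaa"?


Searching for "bb" in "babccabaaaaa"
Scanning each position:
  Position 0: "ba" => no
  Position 1: "ab" => no
  Position 2: "bc" => no
  Position 3: "cc" => no
  Position 4: "ca" => no
  Position 5: "ab" => no
  Position 6: "ba" => no
  Position 7: "aa" => no
  Position 8: "aa" => no
  Position 9: "aa" => no
  Position 10: "aa" => no
Total occurrences: 0

0


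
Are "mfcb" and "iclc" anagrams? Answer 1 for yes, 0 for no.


Strings: "mfcb", "iclc"
Sorted first:  bcfm
Sorted second: ccil
Differ at position 0: 'b' vs 'c' => not anagrams

0


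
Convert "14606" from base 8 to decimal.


Input: "14606" in base 8
Positional expansion:
  Digit '1' (value 1) x 8^4 = 4096
  Digit '4' (value 4) x 8^3 = 2048
  Digit '6' (value 6) x 8^2 = 384
  Digit '0' (value 0) x 8^1 = 0
  Digit '6' (value 6) x 8^0 = 6
Sum = 6534

6534


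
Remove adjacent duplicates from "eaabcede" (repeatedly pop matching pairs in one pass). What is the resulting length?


Input: eaabcede
Stack-based adjacent duplicate removal:
  Read 'e': push. Stack: e
  Read 'a': push. Stack: ea
  Read 'a': matches stack top 'a' => pop. Stack: e
  Read 'b': push. Stack: eb
  Read 'c': push. Stack: ebc
  Read 'e': push. Stack: ebce
  Read 'd': push. Stack: ebced
  Read 'e': push. Stack: ebcede
Final stack: "ebcede" (length 6)

6


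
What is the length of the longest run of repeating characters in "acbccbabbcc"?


Input: "acbccbabbcc"
Scanning for longest run:
  Position 1 ('c'): new char, reset run to 1
  Position 2 ('b'): new char, reset run to 1
  Position 3 ('c'): new char, reset run to 1
  Position 4 ('c'): continues run of 'c', length=2
  Position 5 ('b'): new char, reset run to 1
  Position 6 ('a'): new char, reset run to 1
  Position 7 ('b'): new char, reset run to 1
  Position 8 ('b'): continues run of 'b', length=2
  Position 9 ('c'): new char, reset run to 1
  Position 10 ('c'): continues run of 'c', length=2
Longest run: 'c' with length 2

2


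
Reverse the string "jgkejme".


Input: jgkejme
Reading characters right to left:
  Position 6: 'e'
  Position 5: 'm'
  Position 4: 'j'
  Position 3: 'e'
  Position 2: 'k'
  Position 1: 'g'
  Position 0: 'j'
Reversed: emjekgj

emjekgj


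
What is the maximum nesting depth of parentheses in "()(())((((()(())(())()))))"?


Input: "()(())((((()(())(())()))))"
Tracking depth:
  Position 0 '(': depth becomes 1
  Position 1 ')': depth becomes 0
  Position 2 '(': depth becomes 1
  Position 3 '(': depth becomes 2
  Position 4 ')': depth becomes 1
  Position 5 ')': depth becomes 0
  Position 6 '(': depth becomes 1
  Position 7 '(': depth becomes 2
  Position 8 '(': depth becomes 3
  Position 9 '(': depth becomes 4
  Position 10 '(': depth becomes 5
  Position 11 ')': depth becomes 4
  Position 12 '(': depth becomes 5
  Position 13 '(': depth becomes 6
  Position 14 ')': depth becomes 5
  Position 15 ')': depth becomes 4
  Position 16 '(': depth becomes 5
  Position 17 '(': depth becomes 6
  Position 18 ')': depth becomes 5
  Position 19 ')': depth becomes 4
  Position 20 '(': depth becomes 5
  Position 21 ')': depth becomes 4
  Position 22 ')': depth becomes 3
  Position 23 ')': depth becomes 2
  Position 24 ')': depth becomes 1
  Position 25 ')': depth becomes 0
Maximum depth reached: 6

6


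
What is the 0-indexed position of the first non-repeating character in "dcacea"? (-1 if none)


Input: dcacea
Character frequencies:
  'a': 2
  'c': 2
  'd': 1
  'e': 1
Scanning left to right for freq == 1:
  Position 0 ('d'): unique! => answer = 0

0


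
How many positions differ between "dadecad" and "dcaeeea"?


Comparing "dadecad" and "dcaeeea" position by position:
  Position 0: 'd' vs 'd' => same
  Position 1: 'a' vs 'c' => DIFFER
  Position 2: 'd' vs 'a' => DIFFER
  Position 3: 'e' vs 'e' => same
  Position 4: 'c' vs 'e' => DIFFER
  Position 5: 'a' vs 'e' => DIFFER
  Position 6: 'd' vs 'a' => DIFFER
Positions that differ: 5

5


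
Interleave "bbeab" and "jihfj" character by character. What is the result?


Interleaving "bbeab" and "jihfj":
  Position 0: 'b' from first, 'j' from second => "bj"
  Position 1: 'b' from first, 'i' from second => "bi"
  Position 2: 'e' from first, 'h' from second => "eh"
  Position 3: 'a' from first, 'f' from second => "af"
  Position 4: 'b' from first, 'j' from second => "bj"
Result: bjbiehafbj

bjbiehafbj


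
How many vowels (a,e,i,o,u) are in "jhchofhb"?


Input: jhchofhb
Checking each character:
  'j' at position 0: consonant
  'h' at position 1: consonant
  'c' at position 2: consonant
  'h' at position 3: consonant
  'o' at position 4: vowel (running total: 1)
  'f' at position 5: consonant
  'h' at position 6: consonant
  'b' at position 7: consonant
Total vowels: 1

1


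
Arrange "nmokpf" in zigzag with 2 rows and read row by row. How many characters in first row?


Zigzag "nmokpf" into 2 rows:
Placing characters:
  'n' => row 0
  'm' => row 1
  'o' => row 0
  'k' => row 1
  'p' => row 0
  'f' => row 1
Rows:
  Row 0: "nop"
  Row 1: "mkf"
First row length: 3

3


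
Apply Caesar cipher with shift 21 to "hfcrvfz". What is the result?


Caesar cipher: shift "hfcrvfz" by 21
  'h' (pos 7) + 21 = pos 2 = 'c'
  'f' (pos 5) + 21 = pos 0 = 'a'
  'c' (pos 2) + 21 = pos 23 = 'x'
  'r' (pos 17) + 21 = pos 12 = 'm'
  'v' (pos 21) + 21 = pos 16 = 'q'
  'f' (pos 5) + 21 = pos 0 = 'a'
  'z' (pos 25) + 21 = pos 20 = 'u'
Result: caxmqau

caxmqau


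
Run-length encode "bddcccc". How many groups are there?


Input: bddcccc
Scanning for consecutive runs:
  Group 1: 'b' x 1 (positions 0-0)
  Group 2: 'd' x 2 (positions 1-2)
  Group 3: 'c' x 4 (positions 3-6)
Total groups: 3

3


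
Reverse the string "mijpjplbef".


Input: mijpjplbef
Reading characters right to left:
  Position 9: 'f'
  Position 8: 'e'
  Position 7: 'b'
  Position 6: 'l'
  Position 5: 'p'
  Position 4: 'j'
  Position 3: 'p'
  Position 2: 'j'
  Position 1: 'i'
  Position 0: 'm'
Reversed: feblpjpjim

feblpjpjim


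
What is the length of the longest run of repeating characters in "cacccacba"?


Input: "cacccacba"
Scanning for longest run:
  Position 1 ('a'): new char, reset run to 1
  Position 2 ('c'): new char, reset run to 1
  Position 3 ('c'): continues run of 'c', length=2
  Position 4 ('c'): continues run of 'c', length=3
  Position 5 ('a'): new char, reset run to 1
  Position 6 ('c'): new char, reset run to 1
  Position 7 ('b'): new char, reset run to 1
  Position 8 ('a'): new char, reset run to 1
Longest run: 'c' with length 3

3


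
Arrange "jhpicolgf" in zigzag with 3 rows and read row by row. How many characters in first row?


Zigzag "jhpicolgf" into 3 rows:
Placing characters:
  'j' => row 0
  'h' => row 1
  'p' => row 2
  'i' => row 1
  'c' => row 0
  'o' => row 1
  'l' => row 2
  'g' => row 1
  'f' => row 0
Rows:
  Row 0: "jcf"
  Row 1: "hiog"
  Row 2: "pl"
First row length: 3

3


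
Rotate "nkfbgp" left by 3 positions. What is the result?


Input: "nkfbgp", rotate left by 3
First 3 characters: "nkf"
Remaining characters: "bgp"
Concatenate remaining + first: "bgp" + "nkf" = "bgpnkf"

bgpnkf


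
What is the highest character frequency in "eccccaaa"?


Input: eccccaaa
Character counts:
  'a': 3
  'c': 4
  'e': 1
Maximum frequency: 4

4


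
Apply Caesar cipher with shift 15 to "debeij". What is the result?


Caesar cipher: shift "debeij" by 15
  'd' (pos 3) + 15 = pos 18 = 's'
  'e' (pos 4) + 15 = pos 19 = 't'
  'b' (pos 1) + 15 = pos 16 = 'q'
  'e' (pos 4) + 15 = pos 19 = 't'
  'i' (pos 8) + 15 = pos 23 = 'x'
  'j' (pos 9) + 15 = pos 24 = 'y'
Result: stqtxy

stqtxy


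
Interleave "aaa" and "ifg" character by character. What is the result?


Interleaving "aaa" and "ifg":
  Position 0: 'a' from first, 'i' from second => "ai"
  Position 1: 'a' from first, 'f' from second => "af"
  Position 2: 'a' from first, 'g' from second => "ag"
Result: aiafag

aiafag


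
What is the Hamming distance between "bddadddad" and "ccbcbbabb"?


Comparing "bddadddad" and "ccbcbbabb" position by position:
  Position 0: 'b' vs 'c' => differ
  Position 1: 'd' vs 'c' => differ
  Position 2: 'd' vs 'b' => differ
  Position 3: 'a' vs 'c' => differ
  Position 4: 'd' vs 'b' => differ
  Position 5: 'd' vs 'b' => differ
  Position 6: 'd' vs 'a' => differ
  Position 7: 'a' vs 'b' => differ
  Position 8: 'd' vs 'b' => differ
Total differences (Hamming distance): 9

9


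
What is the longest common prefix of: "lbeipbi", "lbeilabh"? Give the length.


Words: lbeipbi, lbeilabh
  Position 0: all 'l' => match
  Position 1: all 'b' => match
  Position 2: all 'e' => match
  Position 3: all 'i' => match
  Position 4: ('p', 'l') => mismatch, stop
LCP = "lbei" (length 4)

4


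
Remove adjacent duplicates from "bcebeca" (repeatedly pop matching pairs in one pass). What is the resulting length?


Input: bcebeca
Stack-based adjacent duplicate removal:
  Read 'b': push. Stack: b
  Read 'c': push. Stack: bc
  Read 'e': push. Stack: bce
  Read 'b': push. Stack: bceb
  Read 'e': push. Stack: bcebe
  Read 'c': push. Stack: bcebec
  Read 'a': push. Stack: bcebeca
Final stack: "bcebeca" (length 7)

7


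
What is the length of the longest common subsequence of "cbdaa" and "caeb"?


LCS of "cbdaa" and "caeb"
DP table:
           c    a    e    b
      0    0    0    0    0
  c   0    1    1    1    1
  b   0    1    1    1    2
  d   0    1    1    1    2
  a   0    1    2    2    2
  a   0    1    2    2    2
LCS length = dp[5][4] = 2

2


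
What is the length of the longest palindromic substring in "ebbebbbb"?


Input: "ebbebbbb"
Checking substrings for palindromes:
  [1:6] "bbebb" (len 5) => palindrome
  [0:4] "ebbe" (len 4) => palindrome
  [4:8] "bbbb" (len 4) => palindrome
  [2:5] "beb" (len 3) => palindrome
  [4:7] "bbb" (len 3) => palindrome
  [5:8] "bbb" (len 3) => palindrome
Longest palindromic substring: "bbebb" with length 5

5


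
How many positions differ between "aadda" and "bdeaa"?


Comparing "aadda" and "bdeaa" position by position:
  Position 0: 'a' vs 'b' => DIFFER
  Position 1: 'a' vs 'd' => DIFFER
  Position 2: 'd' vs 'e' => DIFFER
  Position 3: 'd' vs 'a' => DIFFER
  Position 4: 'a' vs 'a' => same
Positions that differ: 4

4


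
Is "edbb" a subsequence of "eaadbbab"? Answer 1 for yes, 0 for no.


Check if "edbb" is a subsequence of "eaadbbab"
Greedy scan:
  Position 0 ('e'): matches sub[0] = 'e'
  Position 1 ('a'): no match needed
  Position 2 ('a'): no match needed
  Position 3 ('d'): matches sub[1] = 'd'
  Position 4 ('b'): matches sub[2] = 'b'
  Position 5 ('b'): matches sub[3] = 'b'
  Position 6 ('a'): no match needed
  Position 7 ('b'): no match needed
All 4 characters matched => is a subsequence

1


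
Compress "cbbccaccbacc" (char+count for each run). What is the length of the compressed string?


Input: cbbccaccbacc
Runs:
  'c' x 1 => "c1"
  'b' x 2 => "b2"
  'c' x 2 => "c2"
  'a' x 1 => "a1"
  'c' x 2 => "c2"
  'b' x 1 => "b1"
  'a' x 1 => "a1"
  'c' x 2 => "c2"
Compressed: "c1b2c2a1c2b1a1c2"
Compressed length: 16

16


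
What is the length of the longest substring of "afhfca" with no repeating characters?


Input: "afhfca"
Sliding window (track last position of each char):
  Position 0 ('a'): window [0,0] length 1 -- new best
  Position 1 ('f'): window [0,1] length 2 -- new best
  Position 2 ('h'): window [0,2] length 3 -- new best
  Position 3 ('f'): repeat (last at 1), move window start to 2
  Position 3 ('f'): window [2,3] length 2
  Position 4 ('c'): window [2,4] length 3
  Position 5 ('a'): window [2,5] length 4 -- new best
Longest substring with no repeats: "hfca" with length 4

4


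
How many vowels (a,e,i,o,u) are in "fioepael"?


Input: fioepael
Checking each character:
  'f' at position 0: consonant
  'i' at position 1: vowel (running total: 1)
  'o' at position 2: vowel (running total: 2)
  'e' at position 3: vowel (running total: 3)
  'p' at position 4: consonant
  'a' at position 5: vowel (running total: 4)
  'e' at position 6: vowel (running total: 5)
  'l' at position 7: consonant
Total vowels: 5

5


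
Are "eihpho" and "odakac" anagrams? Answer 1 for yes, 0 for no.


Strings: "eihpho", "odakac"
Sorted first:  ehhiop
Sorted second: aacdko
Differ at position 0: 'e' vs 'a' => not anagrams

0


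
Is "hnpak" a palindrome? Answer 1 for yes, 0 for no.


Input: hnpak
Reversed: kapnh
  Compare pos 0 ('h') with pos 4 ('k'): MISMATCH
  Compare pos 1 ('n') with pos 3 ('a'): MISMATCH
Result: not a palindrome

0


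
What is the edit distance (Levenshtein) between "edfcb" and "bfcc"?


Computing edit distance: "edfcb" -> "bfcc"
DP table:
           b    f    c    c
      0    1    2    3    4
  e   1    1    2    3    4
  d   2    2    2    3    4
  f   3    3    2    3    4
  c   4    4    3    2    3
  b   5    4    4    3    3
Edit distance = dp[5][4] = 3

3


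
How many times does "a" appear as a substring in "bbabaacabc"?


Searching for "a" in "bbabaacabc"
Scanning each position:
  Position 0: "b" => no
  Position 1: "b" => no
  Position 2: "a" => MATCH
  Position 3: "b" => no
  Position 4: "a" => MATCH
  Position 5: "a" => MATCH
  Position 6: "c" => no
  Position 7: "a" => MATCH
  Position 8: "b" => no
  Position 9: "c" => no
Total occurrences: 4

4


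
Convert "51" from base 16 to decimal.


Input: "51" in base 16
Positional expansion:
  Digit '5' (value 5) x 16^1 = 80
  Digit '1' (value 1) x 16^0 = 1
Sum = 81

81


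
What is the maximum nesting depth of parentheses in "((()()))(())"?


Input: "((()()))(())"
Tracking depth:
  Position 0 '(': depth becomes 1
  Position 1 '(': depth becomes 2
  Position 2 '(': depth becomes 3
  Position 3 ')': depth becomes 2
  Position 4 '(': depth becomes 3
  Position 5 ')': depth becomes 2
  Position 6 ')': depth becomes 1
  Position 7 ')': depth becomes 0
  Position 8 '(': depth becomes 1
  Position 9 '(': depth becomes 2
  Position 10 ')': depth becomes 1
  Position 11 ')': depth becomes 0
Maximum depth reached: 3

3


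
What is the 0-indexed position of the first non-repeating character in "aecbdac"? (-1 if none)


Input: aecbdac
Character frequencies:
  'a': 2
  'b': 1
  'c': 2
  'd': 1
  'e': 1
Scanning left to right for freq == 1:
  Position 0 ('a'): freq=2, skip
  Position 1 ('e'): unique! => answer = 1

1


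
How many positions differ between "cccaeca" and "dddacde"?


Comparing "cccaeca" and "dddacde" position by position:
  Position 0: 'c' vs 'd' => DIFFER
  Position 1: 'c' vs 'd' => DIFFER
  Position 2: 'c' vs 'd' => DIFFER
  Position 3: 'a' vs 'a' => same
  Position 4: 'e' vs 'c' => DIFFER
  Position 5: 'c' vs 'd' => DIFFER
  Position 6: 'a' vs 'e' => DIFFER
Positions that differ: 6

6


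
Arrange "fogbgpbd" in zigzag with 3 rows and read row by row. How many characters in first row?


Zigzag "fogbgpbd" into 3 rows:
Placing characters:
  'f' => row 0
  'o' => row 1
  'g' => row 2
  'b' => row 1
  'g' => row 0
  'p' => row 1
  'b' => row 2
  'd' => row 1
Rows:
  Row 0: "fg"
  Row 1: "obpd"
  Row 2: "gb"
First row length: 2

2


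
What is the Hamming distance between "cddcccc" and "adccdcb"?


Comparing "cddcccc" and "adccdcb" position by position:
  Position 0: 'c' vs 'a' => differ
  Position 1: 'd' vs 'd' => same
  Position 2: 'd' vs 'c' => differ
  Position 3: 'c' vs 'c' => same
  Position 4: 'c' vs 'd' => differ
  Position 5: 'c' vs 'c' => same
  Position 6: 'c' vs 'b' => differ
Total differences (Hamming distance): 4

4


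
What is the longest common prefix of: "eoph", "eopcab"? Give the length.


Words: eoph, eopcab
  Position 0: all 'e' => match
  Position 1: all 'o' => match
  Position 2: all 'p' => match
  Position 3: ('h', 'c') => mismatch, stop
LCP = "eop" (length 3)

3


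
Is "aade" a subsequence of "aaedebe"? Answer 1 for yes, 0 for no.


Check if "aade" is a subsequence of "aaedebe"
Greedy scan:
  Position 0 ('a'): matches sub[0] = 'a'
  Position 1 ('a'): matches sub[1] = 'a'
  Position 2 ('e'): no match needed
  Position 3 ('d'): matches sub[2] = 'd'
  Position 4 ('e'): matches sub[3] = 'e'
  Position 5 ('b'): no match needed
  Position 6 ('e'): no match needed
All 4 characters matched => is a subsequence

1


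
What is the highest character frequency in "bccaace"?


Input: bccaace
Character counts:
  'a': 2
  'b': 1
  'c': 3
  'e': 1
Maximum frequency: 3

3


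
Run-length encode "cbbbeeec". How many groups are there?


Input: cbbbeeec
Scanning for consecutive runs:
  Group 1: 'c' x 1 (positions 0-0)
  Group 2: 'b' x 3 (positions 1-3)
  Group 3: 'e' x 3 (positions 4-6)
  Group 4: 'c' x 1 (positions 7-7)
Total groups: 4

4


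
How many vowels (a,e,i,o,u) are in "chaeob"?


Input: chaeob
Checking each character:
  'c' at position 0: consonant
  'h' at position 1: consonant
  'a' at position 2: vowel (running total: 1)
  'e' at position 3: vowel (running total: 2)
  'o' at position 4: vowel (running total: 3)
  'b' at position 5: consonant
Total vowels: 3

3


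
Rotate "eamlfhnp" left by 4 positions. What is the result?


Input: "eamlfhnp", rotate left by 4
First 4 characters: "eaml"
Remaining characters: "fhnp"
Concatenate remaining + first: "fhnp" + "eaml" = "fhnpeaml"

fhnpeaml


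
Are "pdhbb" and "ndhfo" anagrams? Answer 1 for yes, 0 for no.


Strings: "pdhbb", "ndhfo"
Sorted first:  bbdhp
Sorted second: dfhno
Differ at position 0: 'b' vs 'd' => not anagrams

0
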